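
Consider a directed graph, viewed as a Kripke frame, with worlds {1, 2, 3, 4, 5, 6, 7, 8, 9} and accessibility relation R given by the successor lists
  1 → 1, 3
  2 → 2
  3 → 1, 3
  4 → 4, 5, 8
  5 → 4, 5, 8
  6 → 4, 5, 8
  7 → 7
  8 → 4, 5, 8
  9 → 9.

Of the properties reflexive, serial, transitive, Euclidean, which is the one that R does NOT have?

Reflexive: no — 6 is not related to itself.
Serial: yes — every world has a successor (e.g. 1 R 1).
Transitive: yes — every two-step R-path is closed by a direct edge.
Euclidean: yes — any two successors of a common world are R-related.
Only reflexive fails.

reflexive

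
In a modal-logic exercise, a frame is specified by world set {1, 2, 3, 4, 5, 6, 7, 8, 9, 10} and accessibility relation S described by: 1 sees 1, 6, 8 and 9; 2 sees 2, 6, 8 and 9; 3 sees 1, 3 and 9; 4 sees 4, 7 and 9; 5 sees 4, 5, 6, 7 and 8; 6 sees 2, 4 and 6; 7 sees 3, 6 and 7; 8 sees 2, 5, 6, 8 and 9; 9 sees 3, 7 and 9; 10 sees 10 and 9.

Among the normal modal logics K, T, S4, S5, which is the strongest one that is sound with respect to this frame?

T

Reflexive (axiom T): yes — every world is S-related to itself.
Transitive (axiom 4): no — 1 S 6 and 6 S 2, but not 1 S 2.
Euclidean (axiom 5): no — 1 S 6 and 1 S 8, but not 6 S 8.
So F validates K, T; S4 would additionally require S to be transitive. The strongest is T.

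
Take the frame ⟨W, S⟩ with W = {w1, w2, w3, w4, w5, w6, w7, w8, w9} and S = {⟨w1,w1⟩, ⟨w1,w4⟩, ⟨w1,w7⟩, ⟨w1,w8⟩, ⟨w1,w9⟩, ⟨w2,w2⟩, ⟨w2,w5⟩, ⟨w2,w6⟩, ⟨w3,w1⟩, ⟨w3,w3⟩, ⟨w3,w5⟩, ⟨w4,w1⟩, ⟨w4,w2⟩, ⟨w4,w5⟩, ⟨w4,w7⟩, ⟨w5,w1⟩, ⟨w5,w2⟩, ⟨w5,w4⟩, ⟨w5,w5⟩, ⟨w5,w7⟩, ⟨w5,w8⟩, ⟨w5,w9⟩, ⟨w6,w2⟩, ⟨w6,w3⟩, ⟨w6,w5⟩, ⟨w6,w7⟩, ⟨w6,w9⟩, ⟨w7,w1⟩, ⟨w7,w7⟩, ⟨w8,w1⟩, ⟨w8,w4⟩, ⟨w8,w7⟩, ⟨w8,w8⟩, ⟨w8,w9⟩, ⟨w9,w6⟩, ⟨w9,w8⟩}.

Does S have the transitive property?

Transitive: no — w1 S w4 and w4 S w2, but not w1 S w2.

No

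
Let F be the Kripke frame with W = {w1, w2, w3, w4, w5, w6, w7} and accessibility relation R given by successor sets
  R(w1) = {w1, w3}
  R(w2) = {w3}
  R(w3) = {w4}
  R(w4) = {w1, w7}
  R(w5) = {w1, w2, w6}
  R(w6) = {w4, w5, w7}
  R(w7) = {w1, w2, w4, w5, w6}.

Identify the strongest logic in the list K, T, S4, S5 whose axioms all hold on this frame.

Reflexive (axiom T): no — w2 is not related to itself.
Transitive (axiom 4): no — w1 R w3 and w3 R w4, but not w1 R w4.
Euclidean (axiom 5): no — w4 R w1 and w4 R w7, but not w1 R w7.
So F validates K; T would additionally require R to be reflexive. The strongest is K.

K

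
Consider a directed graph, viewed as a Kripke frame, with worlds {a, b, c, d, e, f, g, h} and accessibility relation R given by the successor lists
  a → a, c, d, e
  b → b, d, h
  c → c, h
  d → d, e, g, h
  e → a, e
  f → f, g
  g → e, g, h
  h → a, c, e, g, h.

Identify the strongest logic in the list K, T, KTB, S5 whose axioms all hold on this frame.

T

Reflexive (axiom T): yes — every world is R-related to itself.
Symmetric (axiom B): no — a R c but not c R a.
Euclidean (axiom 5): no — a R c and a R d, but not c R d.
So F validates K, T; KTB would additionally require R to be symmetric. The strongest is T.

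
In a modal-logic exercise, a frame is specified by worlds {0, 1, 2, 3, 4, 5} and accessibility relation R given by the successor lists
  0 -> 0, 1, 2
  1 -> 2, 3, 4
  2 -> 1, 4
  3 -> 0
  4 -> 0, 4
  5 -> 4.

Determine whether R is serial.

Serial: yes — every world has a successor (e.g. 0 R 0).

Yes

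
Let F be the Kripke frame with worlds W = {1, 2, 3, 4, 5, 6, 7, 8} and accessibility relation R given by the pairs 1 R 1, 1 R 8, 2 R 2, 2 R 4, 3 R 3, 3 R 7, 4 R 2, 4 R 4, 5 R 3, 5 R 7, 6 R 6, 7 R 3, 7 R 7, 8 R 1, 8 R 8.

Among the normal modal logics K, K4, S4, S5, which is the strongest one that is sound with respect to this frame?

K4

Transitive (axiom 4): yes — every two-step R-path is closed by a direct edge.
Reflexive (axiom T): no — 5 is not related to itself.
Euclidean (axiom 5): yes — any two successors of a common world are R-related.
So F validates K, K4; S4 would additionally require R to be reflexive. The strongest is K4.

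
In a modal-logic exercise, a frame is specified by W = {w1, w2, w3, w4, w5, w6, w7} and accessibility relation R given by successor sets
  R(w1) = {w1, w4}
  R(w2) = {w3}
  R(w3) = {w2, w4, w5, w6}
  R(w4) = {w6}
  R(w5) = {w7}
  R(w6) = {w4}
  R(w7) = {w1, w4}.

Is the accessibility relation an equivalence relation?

Reflexive: no — w2 is not related to itself.
Symmetric: no — w1 R w4 but not w4 R w1.
Transitive: no — w1 R w4 and w4 R w6, but not w1 R w6.
So R is not an equivalence relation.

No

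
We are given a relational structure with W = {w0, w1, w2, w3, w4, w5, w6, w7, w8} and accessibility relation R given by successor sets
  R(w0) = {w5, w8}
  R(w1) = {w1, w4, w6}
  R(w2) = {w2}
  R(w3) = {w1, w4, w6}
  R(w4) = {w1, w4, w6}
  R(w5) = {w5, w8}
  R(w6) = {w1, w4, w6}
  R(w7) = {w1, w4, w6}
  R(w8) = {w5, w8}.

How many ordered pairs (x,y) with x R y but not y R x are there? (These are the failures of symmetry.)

8

Enumerating: (w0,w5), (w0,w8), (w3,w1), (w3,w4), (w3,w6), (w7,w1), (w7,w4), (w7,w6).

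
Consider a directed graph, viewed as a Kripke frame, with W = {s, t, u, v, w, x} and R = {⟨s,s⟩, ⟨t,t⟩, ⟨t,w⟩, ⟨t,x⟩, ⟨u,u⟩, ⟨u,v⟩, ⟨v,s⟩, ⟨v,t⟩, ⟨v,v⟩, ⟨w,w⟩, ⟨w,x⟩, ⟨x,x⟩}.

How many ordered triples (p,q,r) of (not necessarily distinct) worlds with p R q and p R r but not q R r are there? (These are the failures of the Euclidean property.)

Enumerating: (t,w,t), (t,x,t), (t,x,w), (u,v,u), (v,s,t), (v,s,v), (v,t,s), (v,t,v), (w,x,w).

9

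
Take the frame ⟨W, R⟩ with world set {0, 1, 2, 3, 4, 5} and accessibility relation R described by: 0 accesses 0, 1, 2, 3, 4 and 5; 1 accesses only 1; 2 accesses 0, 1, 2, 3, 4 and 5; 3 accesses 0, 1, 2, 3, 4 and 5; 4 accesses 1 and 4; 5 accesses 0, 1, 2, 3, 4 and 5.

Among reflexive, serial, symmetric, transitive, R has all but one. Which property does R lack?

symmetric

Reflexive: yes — every world is R-related to itself.
Serial: yes — every world has a successor (e.g. 0 R 0).
Symmetric: no — 0 R 1 but not 1 R 0.
Transitive: yes — every two-step R-path is closed by a direct edge.
Only symmetric fails.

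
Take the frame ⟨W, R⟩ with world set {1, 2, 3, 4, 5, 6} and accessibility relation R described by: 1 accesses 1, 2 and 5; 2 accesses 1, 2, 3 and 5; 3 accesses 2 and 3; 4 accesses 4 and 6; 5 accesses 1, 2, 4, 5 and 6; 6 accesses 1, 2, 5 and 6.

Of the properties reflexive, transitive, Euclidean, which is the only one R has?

Reflexive: yes — every world is R-related to itself.
Transitive: no — 1 R 2 and 2 R 3, but not 1 R 3.
Euclidean: no — 2 R 1 and 2 R 3, but not 1 R 3.
Only reflexive holds.

reflexive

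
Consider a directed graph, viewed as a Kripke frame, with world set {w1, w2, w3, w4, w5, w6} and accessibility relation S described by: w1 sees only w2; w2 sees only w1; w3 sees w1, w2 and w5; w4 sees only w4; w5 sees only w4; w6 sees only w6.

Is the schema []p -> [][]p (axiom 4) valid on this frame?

Axiom 4 corresponds to the accessibility relation being transitive.
Transitive: no — w3 S w5 and w5 S w4, but not w3 S w4.

No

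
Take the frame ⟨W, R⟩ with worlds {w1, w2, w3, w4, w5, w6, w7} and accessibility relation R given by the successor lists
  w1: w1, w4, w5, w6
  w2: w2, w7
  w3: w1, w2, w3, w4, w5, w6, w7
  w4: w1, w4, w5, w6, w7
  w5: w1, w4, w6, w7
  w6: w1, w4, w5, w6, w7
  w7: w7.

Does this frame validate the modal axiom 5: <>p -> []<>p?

Axiom 5 corresponds to the accessibility relation being Euclidean.
Euclidean: no — w3 R w1 and w3 R w2, but not w1 R w2.

No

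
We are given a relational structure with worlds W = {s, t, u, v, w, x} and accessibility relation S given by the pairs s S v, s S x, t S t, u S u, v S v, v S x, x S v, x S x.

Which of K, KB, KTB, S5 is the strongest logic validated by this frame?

Symmetric (axiom B): no — s S v but not v S s.
Reflexive (axiom T): no — s is not related to itself.
Euclidean (axiom 5): yes — any two successors of a common world are S-related.
So F validates K; KB would additionally require S to be symmetric. The strongest is K.

K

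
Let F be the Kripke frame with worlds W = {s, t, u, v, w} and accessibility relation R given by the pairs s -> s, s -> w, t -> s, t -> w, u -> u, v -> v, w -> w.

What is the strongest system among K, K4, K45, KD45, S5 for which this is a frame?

K4

Transitive (axiom 4): yes — every two-step R-path is closed by a direct edge.
Euclidean (axiom 5): no — t R w and t R s, but not w R s.
Serial (axiom D): yes — every world has a successor (e.g. s R s).
Reflexive (axiom T): no — t is not related to itself.
So F validates K, K4; K45 would additionally require R to be Euclidean. The strongest is K4.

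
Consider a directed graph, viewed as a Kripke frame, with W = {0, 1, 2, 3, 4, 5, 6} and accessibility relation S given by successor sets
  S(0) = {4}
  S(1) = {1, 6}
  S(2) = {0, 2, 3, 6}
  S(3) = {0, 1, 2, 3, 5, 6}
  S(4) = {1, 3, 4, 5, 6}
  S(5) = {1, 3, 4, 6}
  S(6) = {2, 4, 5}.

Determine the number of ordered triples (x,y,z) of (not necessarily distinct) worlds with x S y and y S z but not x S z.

33

Enumerating: (0,4,1), (0,4,3), (0,4,5), (0,4,6), (1,6,2), (1,6,4), (1,6,5), (2,0,4), (2,3,1), (2,3,5), (2,6,4), (2,6,5), … and 21 more.
Total: 33.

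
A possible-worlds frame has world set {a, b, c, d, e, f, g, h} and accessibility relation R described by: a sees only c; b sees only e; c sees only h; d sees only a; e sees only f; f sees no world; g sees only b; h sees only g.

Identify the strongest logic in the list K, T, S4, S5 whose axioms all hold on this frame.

K

Reflexive (axiom T): no — a is not related to itself.
Transitive (axiom 4): no — a R c and c R h, but not a R h.
Euclidean (axiom 5): no — a R c and a R c, but not c R c.
So F validates K; T would additionally require R to be reflexive. The strongest is K.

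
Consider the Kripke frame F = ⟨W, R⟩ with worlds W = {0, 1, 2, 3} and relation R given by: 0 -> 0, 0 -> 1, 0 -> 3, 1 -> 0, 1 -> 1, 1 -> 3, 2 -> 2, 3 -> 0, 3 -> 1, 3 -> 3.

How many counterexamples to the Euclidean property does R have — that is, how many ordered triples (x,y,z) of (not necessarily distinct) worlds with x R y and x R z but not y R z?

R is Euclidean; there are no such tuples.

0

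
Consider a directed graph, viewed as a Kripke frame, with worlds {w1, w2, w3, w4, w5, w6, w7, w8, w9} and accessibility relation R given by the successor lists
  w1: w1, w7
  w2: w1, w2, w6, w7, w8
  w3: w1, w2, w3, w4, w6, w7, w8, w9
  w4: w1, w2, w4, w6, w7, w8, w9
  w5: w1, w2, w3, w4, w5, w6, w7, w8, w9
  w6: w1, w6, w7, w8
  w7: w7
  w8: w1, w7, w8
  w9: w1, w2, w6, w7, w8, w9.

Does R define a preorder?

Yes

Reflexive: yes — every world is R-related to itself.
Transitive: yes — every two-step R-path is closed by a direct edge.
So R is a preorder.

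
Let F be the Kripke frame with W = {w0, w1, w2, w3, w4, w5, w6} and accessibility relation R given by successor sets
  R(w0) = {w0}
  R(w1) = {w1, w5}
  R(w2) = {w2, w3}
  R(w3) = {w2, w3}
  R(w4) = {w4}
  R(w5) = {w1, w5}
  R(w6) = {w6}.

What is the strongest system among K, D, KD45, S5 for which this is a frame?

S5

Serial (axiom D): yes — every world has a successor (e.g. w0 R w0).
Euclidean (axiom 5): yes — any two successors of a common world are R-related.
Transitive (axiom 4): yes — every two-step R-path is closed by a direct edge.
Reflexive (axiom T): yes — every world is R-related to itself.
So F validates K, D, KD45, S5. The strongest is S5.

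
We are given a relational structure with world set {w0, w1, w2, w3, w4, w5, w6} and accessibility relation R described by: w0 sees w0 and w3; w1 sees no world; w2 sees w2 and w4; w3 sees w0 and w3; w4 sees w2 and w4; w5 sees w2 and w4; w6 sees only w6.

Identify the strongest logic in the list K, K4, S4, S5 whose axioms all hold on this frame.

Transitive (axiom 4): yes — every two-step R-path is closed by a direct edge.
Reflexive (axiom T): no — w1 is not related to itself.
Euclidean (axiom 5): yes — any two successors of a common world are R-related.
So F validates K, K4; S4 would additionally require R to be reflexive. The strongest is K4.

K4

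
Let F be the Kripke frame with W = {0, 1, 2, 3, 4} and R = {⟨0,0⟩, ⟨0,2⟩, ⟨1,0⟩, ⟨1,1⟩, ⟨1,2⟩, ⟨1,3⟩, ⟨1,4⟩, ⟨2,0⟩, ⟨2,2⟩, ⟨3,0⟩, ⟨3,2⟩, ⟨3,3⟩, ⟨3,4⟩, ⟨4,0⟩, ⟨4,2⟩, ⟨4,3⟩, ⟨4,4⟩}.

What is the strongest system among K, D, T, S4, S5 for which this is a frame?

Serial (axiom D): yes — every world has a successor (e.g. 0 R 0).
Reflexive (axiom T): yes — every world is R-related to itself.
Transitive (axiom 4): yes — every two-step R-path is closed by a direct edge.
Euclidean (axiom 5): no — 1 R 0 and 1 R 3, but not 0 R 3.
So F validates K, D, T, S4; S5 would additionally require R to be Euclidean. The strongest is S4.

S4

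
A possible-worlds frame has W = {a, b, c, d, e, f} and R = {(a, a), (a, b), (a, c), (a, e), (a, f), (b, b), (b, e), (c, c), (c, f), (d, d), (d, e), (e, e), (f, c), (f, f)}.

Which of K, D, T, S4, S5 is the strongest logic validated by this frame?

Serial (axiom D): yes — every world has a successor (e.g. a R a).
Reflexive (axiom T): yes — every world is R-related to itself.
Transitive (axiom 4): yes — every two-step R-path is closed by a direct edge.
Euclidean (axiom 5): no — a R b and a R c, but not b R c.
So F validates K, D, T, S4; S5 would additionally require R to be Euclidean. The strongest is S4.

S4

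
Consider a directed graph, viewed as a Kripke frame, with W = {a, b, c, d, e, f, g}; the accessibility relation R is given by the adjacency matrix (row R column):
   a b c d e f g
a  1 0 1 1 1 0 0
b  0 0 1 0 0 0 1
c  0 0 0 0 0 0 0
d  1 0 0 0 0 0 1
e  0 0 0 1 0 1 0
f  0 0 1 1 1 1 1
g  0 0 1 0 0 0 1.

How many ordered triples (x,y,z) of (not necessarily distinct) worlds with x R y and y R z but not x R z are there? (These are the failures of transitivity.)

12

Enumerating: (a,d,g), (a,e,f), (d,a,c), (d,a,d), (d,a,e), (d,g,c), (e,d,a), (e,d,g), (e,f,c), (e,f,e), (e,f,g), (f,d,a).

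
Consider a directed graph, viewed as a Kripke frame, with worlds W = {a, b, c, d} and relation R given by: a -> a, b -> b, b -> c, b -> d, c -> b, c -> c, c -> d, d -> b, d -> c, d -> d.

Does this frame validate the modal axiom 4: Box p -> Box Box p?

Yes

By correspondence theory, 4 is valid on a frame iff R is transitive.
Transitive: yes — every two-step R-path is closed by a direct edge.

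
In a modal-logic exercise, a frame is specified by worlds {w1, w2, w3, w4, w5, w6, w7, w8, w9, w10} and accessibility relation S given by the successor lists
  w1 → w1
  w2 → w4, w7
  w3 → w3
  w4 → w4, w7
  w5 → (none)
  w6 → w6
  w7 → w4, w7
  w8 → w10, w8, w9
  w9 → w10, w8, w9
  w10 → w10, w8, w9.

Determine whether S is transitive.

Yes

Transitive: yes — every two-step S-path is closed by a direct edge.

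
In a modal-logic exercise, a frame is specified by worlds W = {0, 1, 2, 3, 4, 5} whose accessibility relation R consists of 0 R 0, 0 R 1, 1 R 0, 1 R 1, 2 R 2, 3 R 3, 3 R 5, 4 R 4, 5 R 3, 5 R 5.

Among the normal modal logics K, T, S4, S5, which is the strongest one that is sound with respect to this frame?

Reflexive (axiom T): yes — every world is R-related to itself.
Transitive (axiom 4): yes — every two-step R-path is closed by a direct edge.
Euclidean (axiom 5): yes — any two successors of a common world are R-related.
So F validates K, T, S4, S5. The strongest is S5.

S5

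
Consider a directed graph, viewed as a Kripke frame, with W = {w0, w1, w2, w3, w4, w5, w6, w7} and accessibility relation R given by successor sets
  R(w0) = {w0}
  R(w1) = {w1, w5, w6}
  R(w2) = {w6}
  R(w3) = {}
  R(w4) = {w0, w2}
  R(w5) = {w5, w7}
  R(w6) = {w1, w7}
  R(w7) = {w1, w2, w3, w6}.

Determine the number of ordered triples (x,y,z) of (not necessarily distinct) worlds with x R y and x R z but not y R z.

Enumerating: (w1,w5,w1), (w1,w5,w6), (w1,w6,w5), (w1,w6,w6), (w2,w6,w6), (w4,w0,w2), (w4,w2,w0), (w4,w2,w2), (w5,w7,w5), (w5,w7,w7), (w6,w1,w7), (w6,w7,w7), … and 12 more.
Total: 24.

24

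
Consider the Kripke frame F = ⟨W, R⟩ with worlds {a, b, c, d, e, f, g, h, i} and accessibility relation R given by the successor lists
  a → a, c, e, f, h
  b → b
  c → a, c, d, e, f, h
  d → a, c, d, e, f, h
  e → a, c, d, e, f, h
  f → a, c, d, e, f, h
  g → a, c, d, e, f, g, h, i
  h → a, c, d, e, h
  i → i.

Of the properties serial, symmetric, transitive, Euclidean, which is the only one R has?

serial

Serial: yes — every world has a successor (e.g. a R a).
Symmetric: no — d R a but not a R d.
Transitive: no — a R c and c R d, but not a R d.
Euclidean: no — a R h and a R f, but not h R f.
Only serial holds.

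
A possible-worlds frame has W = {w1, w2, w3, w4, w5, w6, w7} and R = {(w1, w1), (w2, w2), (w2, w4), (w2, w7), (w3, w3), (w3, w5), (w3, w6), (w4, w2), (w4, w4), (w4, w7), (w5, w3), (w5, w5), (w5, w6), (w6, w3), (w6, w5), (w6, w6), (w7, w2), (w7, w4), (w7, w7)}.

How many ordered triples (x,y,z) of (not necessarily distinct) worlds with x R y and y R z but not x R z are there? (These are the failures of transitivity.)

0

R is transitive; there are no such tuples.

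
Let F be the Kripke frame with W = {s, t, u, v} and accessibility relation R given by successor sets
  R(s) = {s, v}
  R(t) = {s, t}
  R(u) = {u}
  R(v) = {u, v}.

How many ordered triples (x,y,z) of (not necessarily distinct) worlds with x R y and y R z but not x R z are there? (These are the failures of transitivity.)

Enumerating: (s,v,u), (t,s,v).

2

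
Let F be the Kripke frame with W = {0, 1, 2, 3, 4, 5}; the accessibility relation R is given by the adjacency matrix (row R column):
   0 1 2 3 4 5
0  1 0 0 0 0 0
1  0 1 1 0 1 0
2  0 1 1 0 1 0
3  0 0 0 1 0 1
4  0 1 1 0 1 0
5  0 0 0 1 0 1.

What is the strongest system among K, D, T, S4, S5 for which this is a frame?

Serial (axiom D): yes — every world has a successor (e.g. 0 R 0).
Reflexive (axiom T): yes — every world is R-related to itself.
Transitive (axiom 4): yes — every two-step R-path is closed by a direct edge.
Euclidean (axiom 5): yes — any two successors of a common world are R-related.
So F validates K, D, T, S4, S5. The strongest is S5.

S5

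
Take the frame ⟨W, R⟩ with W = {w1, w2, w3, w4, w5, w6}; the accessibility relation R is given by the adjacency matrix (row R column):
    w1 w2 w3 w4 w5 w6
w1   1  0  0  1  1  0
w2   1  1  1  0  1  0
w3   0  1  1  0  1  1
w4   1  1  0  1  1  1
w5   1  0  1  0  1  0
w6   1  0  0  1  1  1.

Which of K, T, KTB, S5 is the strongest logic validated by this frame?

T

Reflexive (axiom T): yes — every world is R-related to itself.
Symmetric (axiom B): no — w2 R w1 but not w1 R w2.
Euclidean (axiom 5): no — w1 R w5 and w1 R w4, but not w5 R w4.
So F validates K, T; KTB would additionally require R to be symmetric. The strongest is T.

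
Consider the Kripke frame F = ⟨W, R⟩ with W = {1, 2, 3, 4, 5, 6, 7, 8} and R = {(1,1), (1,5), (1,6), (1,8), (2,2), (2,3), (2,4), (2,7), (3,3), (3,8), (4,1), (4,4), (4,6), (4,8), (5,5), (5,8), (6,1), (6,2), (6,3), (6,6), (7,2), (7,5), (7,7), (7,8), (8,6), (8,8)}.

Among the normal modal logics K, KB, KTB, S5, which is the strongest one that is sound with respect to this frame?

Symmetric (axiom B): no — 1 R 5 but not 5 R 1.
Reflexive (axiom T): yes — every world is R-related to itself.
Euclidean (axiom 5): no — 1 R 5 and 1 R 6, but not 5 R 6.
So F validates K; KB would additionally require R to be symmetric. The strongest is K.

K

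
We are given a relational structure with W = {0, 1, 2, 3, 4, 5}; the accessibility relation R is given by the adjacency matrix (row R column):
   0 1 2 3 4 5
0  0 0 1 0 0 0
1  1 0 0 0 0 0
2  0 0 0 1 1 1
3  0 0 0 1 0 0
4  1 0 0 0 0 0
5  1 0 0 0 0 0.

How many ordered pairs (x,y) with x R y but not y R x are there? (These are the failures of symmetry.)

Enumerating: (0,2), (1,0), (2,3), (2,4), (2,5), (4,0), (5,0).

7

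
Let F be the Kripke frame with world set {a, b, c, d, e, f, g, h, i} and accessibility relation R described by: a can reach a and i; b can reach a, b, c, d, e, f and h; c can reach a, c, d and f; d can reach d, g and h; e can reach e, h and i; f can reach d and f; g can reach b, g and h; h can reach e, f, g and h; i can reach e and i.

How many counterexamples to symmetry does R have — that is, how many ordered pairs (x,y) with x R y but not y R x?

15

Enumerating: (a,i), (b,a), (b,c), (b,d), (b,e), (b,f), (b,h), (c,a), (c,d), (c,f), (d,g), (d,h), (f,d), (g,b), (h,f).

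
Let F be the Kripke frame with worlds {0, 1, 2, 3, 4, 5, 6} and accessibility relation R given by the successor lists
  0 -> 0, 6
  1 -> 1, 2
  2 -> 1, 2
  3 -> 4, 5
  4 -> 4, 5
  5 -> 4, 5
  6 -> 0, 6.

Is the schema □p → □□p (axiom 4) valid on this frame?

Yes

Axiom 4 corresponds to the accessibility relation being transitive.
Transitive: yes — every two-step R-path is closed by a direct edge.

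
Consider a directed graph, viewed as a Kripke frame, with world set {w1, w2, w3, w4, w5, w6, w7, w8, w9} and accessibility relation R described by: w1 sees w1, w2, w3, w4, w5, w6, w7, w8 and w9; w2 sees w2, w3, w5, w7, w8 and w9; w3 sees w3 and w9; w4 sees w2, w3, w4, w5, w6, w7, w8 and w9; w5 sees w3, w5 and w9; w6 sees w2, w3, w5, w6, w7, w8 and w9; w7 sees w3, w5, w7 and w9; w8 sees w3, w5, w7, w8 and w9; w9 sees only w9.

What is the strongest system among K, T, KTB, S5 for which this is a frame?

T

Reflexive (axiom T): yes — every world is R-related to itself.
Symmetric (axiom B): no — w1 R w2 but not w2 R w1.
Euclidean (axiom 5): no — w1 R w2 and w1 R w4, but not w2 R w4.
So F validates K, T; KTB would additionally require R to be symmetric. The strongest is T.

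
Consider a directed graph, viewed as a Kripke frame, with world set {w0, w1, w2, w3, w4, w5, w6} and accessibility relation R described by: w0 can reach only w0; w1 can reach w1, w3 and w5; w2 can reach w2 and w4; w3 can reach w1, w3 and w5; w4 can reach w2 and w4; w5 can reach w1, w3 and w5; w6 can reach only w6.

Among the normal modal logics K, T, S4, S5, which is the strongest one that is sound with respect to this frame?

S5

Reflexive (axiom T): yes — every world is R-related to itself.
Transitive (axiom 4): yes — every two-step R-path is closed by a direct edge.
Euclidean (axiom 5): yes — any two successors of a common world are R-related.
So F validates K, T, S4, S5. The strongest is S5.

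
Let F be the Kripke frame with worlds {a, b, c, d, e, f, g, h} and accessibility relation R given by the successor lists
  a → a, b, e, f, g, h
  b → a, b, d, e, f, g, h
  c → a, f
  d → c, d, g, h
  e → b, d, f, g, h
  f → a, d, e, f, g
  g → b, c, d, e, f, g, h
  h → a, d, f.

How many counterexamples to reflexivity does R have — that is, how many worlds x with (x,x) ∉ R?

Enumerating: c, e, h.

3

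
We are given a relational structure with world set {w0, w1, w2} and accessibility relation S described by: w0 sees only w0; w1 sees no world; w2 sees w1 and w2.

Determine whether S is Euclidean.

No

Euclidean: no — w2 S w1 and w2 S w1, but not w1 S w1.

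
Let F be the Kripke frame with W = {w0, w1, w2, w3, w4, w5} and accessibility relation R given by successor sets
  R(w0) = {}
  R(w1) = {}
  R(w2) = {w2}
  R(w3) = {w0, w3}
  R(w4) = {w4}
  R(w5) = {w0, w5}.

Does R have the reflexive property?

Reflexive: no — w0 is not related to itself.

No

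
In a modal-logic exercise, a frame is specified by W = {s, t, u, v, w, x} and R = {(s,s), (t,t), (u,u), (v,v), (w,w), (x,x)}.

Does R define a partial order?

Yes

Reflexive: yes — every world is R-related to itself.
Transitive: yes — every two-step R-path is closed by a direct edge.
Antisymmetric: yes — no distinct pair is related both ways.
So R is a partial order.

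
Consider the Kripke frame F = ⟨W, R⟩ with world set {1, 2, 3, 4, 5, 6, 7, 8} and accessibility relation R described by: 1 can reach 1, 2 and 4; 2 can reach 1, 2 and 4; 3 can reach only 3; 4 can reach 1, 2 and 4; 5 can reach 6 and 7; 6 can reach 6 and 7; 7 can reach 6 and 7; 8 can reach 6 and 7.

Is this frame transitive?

Yes

Transitive: yes — every two-step R-path is closed by a direct edge.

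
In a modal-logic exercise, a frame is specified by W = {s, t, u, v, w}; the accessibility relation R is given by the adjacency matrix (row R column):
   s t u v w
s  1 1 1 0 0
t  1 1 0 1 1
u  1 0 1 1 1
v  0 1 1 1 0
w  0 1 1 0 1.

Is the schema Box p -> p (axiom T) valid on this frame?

Axiom T corresponds to the accessibility relation being reflexive.
Reflexive: yes — every world is R-related to itself.

Yes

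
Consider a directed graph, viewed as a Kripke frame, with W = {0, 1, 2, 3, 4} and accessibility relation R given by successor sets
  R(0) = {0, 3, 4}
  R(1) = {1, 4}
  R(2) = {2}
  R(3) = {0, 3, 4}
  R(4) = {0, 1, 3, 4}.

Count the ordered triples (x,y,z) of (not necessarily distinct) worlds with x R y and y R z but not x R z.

4

Enumerating: (0,4,1), (1,4,0), (1,4,3), (3,4,1).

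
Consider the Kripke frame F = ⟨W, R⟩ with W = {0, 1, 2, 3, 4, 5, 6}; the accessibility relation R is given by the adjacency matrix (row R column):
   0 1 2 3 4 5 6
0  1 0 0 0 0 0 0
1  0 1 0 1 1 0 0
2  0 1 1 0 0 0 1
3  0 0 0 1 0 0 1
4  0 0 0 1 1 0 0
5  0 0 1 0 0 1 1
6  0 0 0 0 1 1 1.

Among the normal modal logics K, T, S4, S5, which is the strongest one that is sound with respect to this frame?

T

Reflexive (axiom T): yes — every world is R-related to itself.
Transitive (axiom 4): no — 1 R 3 and 3 R 6, but not 1 R 6.
Euclidean (axiom 5): no — 1 R 3 and 1 R 4, but not 3 R 4.
So F validates K, T; S4 would additionally require R to be transitive. The strongest is T.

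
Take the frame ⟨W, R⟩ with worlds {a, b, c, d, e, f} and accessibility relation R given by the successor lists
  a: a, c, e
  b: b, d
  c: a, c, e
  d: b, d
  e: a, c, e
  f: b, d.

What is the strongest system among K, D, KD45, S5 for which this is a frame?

Serial (axiom D): yes — every world has a successor (e.g. a R a).
Euclidean (axiom 5): yes — any two successors of a common world are R-related.
Transitive (axiom 4): yes — every two-step R-path is closed by a direct edge.
Reflexive (axiom T): no — f is not related to itself.
So F validates K, D, KD45; S5 would additionally require R to be reflexive. The strongest is KD45.

KD45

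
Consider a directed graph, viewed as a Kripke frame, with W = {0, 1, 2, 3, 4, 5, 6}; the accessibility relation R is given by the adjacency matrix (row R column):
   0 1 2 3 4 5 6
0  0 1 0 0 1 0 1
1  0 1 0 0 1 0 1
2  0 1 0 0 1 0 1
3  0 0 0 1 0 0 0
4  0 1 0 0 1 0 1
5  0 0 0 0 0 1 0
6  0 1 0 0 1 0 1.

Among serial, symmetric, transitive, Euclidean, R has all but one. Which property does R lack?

symmetric

Serial: yes — every world has a successor (e.g. 0 R 1).
Symmetric: no — 0 R 1 but not 1 R 0.
Transitive: yes — every two-step R-path is closed by a direct edge.
Euclidean: yes — any two successors of a common world are R-related.
Only symmetric fails.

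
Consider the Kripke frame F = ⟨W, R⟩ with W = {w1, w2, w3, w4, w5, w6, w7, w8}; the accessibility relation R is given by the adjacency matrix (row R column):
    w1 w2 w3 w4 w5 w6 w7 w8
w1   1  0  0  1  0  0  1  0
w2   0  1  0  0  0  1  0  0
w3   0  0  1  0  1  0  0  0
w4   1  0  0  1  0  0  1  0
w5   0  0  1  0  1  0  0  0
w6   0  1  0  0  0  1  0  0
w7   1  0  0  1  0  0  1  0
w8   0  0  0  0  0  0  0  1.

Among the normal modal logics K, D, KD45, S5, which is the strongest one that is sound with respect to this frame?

S5

Serial (axiom D): yes — every world has a successor (e.g. w1 R w1).
Euclidean (axiom 5): yes — any two successors of a common world are R-related.
Transitive (axiom 4): yes — every two-step R-path is closed by a direct edge.
Reflexive (axiom T): yes — every world is R-related to itself.
So F validates K, D, KD45, S5. The strongest is S5.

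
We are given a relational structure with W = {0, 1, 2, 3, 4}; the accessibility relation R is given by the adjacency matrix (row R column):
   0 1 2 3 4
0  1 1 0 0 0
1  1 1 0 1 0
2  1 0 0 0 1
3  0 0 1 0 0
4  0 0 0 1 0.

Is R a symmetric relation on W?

No

Symmetric: no — 1 R 3 but not 3 R 1.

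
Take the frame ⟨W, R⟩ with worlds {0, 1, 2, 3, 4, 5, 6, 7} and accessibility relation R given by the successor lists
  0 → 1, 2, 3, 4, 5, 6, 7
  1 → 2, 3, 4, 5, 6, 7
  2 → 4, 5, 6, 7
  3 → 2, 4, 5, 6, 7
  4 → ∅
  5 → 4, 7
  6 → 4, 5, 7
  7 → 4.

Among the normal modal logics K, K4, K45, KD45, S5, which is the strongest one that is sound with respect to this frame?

K4

Transitive (axiom 4): yes — every two-step R-path is closed by a direct edge.
Euclidean (axiom 5): no — 0 R 2 and 0 R 1, but not 2 R 1.
Serial (axiom D): no — 4 has no R-successor.
Reflexive (axiom T): no — 0 is not related to itself.
So F validates K, K4; K45 would additionally require R to be Euclidean. The strongest is K4.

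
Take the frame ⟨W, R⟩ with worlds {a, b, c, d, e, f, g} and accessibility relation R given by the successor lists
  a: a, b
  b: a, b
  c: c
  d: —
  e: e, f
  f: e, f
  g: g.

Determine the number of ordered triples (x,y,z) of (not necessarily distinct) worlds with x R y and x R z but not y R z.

R is Euclidean; there are no such tuples.

0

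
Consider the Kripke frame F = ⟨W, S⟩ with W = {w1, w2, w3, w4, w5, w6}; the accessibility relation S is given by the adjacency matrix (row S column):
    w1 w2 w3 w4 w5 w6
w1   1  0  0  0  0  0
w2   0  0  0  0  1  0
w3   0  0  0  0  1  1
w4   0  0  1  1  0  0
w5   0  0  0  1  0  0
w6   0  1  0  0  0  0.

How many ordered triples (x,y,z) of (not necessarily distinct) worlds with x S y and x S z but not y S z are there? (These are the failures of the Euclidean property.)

Enumerating: (w2,w5,w5), (w3,w5,w5), (w3,w5,w6), (w3,w6,w5), (w3,w6,w6), (w4,w3,w3), (w4,w3,w4), (w6,w2,w2).

8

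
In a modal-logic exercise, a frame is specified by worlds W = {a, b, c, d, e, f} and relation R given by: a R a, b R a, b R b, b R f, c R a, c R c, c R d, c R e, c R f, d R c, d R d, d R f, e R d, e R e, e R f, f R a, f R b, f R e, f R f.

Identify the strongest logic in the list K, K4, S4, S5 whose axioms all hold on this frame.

K

Transitive (axiom 4): no — b R f and f R e, but not b R e.
Reflexive (axiom T): yes — every world is R-related to itself.
Euclidean (axiom 5): no — b R a and b R f, but not a R f.
So F validates K; K4 would additionally require R to be transitive. The strongest is K.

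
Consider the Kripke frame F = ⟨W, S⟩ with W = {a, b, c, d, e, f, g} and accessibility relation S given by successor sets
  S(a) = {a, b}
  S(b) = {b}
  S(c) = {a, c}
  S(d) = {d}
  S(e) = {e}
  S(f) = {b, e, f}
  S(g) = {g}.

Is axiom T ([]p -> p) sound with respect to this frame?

The schema T characterises exactly the reflexive frames.
Reflexive: yes — every world is S-related to itself.

Yes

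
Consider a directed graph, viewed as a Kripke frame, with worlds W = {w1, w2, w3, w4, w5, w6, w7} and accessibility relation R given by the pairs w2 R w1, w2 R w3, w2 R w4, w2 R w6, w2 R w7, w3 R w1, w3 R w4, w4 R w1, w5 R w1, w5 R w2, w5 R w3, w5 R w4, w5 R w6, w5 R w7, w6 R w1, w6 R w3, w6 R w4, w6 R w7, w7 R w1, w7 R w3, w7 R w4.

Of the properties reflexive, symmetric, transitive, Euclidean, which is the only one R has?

transitive

Reflexive: no — w1 is not related to itself.
Symmetric: no — w2 R w1 but not w1 R w2.
Transitive: yes — every two-step R-path is closed by a direct edge.
Euclidean: no — w2 R w1 and w2 R w3, but not w1 R w3.
Only transitive holds.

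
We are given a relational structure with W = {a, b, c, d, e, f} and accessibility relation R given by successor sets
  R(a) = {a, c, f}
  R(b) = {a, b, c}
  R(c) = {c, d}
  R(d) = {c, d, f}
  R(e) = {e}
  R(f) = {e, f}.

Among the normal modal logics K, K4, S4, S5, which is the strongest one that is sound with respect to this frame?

Transitive (axiom 4): no — a R c and c R d, but not a R d.
Reflexive (axiom T): yes — every world is R-related to itself.
Euclidean (axiom 5): no — a R c and a R f, but not c R f.
So F validates K; K4 would additionally require R to be transitive. The strongest is K.

K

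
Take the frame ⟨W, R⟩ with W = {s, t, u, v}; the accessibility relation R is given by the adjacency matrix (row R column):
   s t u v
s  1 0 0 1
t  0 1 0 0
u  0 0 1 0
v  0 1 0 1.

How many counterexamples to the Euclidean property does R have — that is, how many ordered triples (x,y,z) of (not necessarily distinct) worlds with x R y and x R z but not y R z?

Enumerating: (s,v,s), (v,t,v).

2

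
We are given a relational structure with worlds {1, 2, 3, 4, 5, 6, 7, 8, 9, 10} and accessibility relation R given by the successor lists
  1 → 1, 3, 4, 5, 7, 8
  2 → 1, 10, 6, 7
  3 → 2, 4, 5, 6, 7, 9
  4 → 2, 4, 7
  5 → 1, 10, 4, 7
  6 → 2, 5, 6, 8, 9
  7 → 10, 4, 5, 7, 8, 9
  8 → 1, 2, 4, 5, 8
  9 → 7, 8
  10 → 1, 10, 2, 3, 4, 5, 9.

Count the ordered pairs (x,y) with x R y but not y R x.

Enumerating: (1,3), (1,4), (1,7), (10,1), (10,3), (10,4), (10,9), (2,1), (2,7), (3,2), (3,4), (3,5), … and 14 more.
Total: 26.

26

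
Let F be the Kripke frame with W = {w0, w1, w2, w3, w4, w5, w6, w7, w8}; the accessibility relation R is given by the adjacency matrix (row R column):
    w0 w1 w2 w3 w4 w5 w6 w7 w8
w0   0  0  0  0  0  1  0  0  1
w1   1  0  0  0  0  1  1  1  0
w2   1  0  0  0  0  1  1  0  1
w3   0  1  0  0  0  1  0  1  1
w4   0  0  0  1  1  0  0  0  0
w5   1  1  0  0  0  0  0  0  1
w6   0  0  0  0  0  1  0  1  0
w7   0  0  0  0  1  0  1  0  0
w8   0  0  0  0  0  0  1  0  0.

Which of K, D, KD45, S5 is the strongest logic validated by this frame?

Serial (axiom D): yes — every world has a successor (e.g. w0 R w5).
Euclidean (axiom 5): no — w0 R w8 and w0 R w5, but not w8 R w5.
Transitive (axiom 4): no — w0 R w5 and w5 R w1, but not w0 R w1.
Reflexive (axiom T): no — w0 is not related to itself.
So F validates K, D; KD45 would additionally require R to be Euclidean and transitive. The strongest is D.

D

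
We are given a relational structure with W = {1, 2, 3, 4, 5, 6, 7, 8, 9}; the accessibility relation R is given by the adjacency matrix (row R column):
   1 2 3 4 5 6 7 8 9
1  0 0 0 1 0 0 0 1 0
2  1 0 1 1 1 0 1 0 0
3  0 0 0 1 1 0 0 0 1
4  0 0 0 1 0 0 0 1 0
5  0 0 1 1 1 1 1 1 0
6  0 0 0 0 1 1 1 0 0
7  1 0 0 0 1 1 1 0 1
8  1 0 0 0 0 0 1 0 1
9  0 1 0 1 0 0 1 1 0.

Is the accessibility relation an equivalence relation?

Reflexive: no — 1 is not related to itself.
Symmetric: no — 1 R 4 but not 4 R 1.
Transitive: no — 1 R 8 and 8 R 7, but not 1 R 7.
So R is not an equivalence relation.

No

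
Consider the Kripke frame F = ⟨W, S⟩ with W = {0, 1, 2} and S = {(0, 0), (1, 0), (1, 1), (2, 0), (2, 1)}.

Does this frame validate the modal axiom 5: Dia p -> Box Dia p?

No

By correspondence theory, 5 is valid on a frame iff S is Euclidean.
Euclidean: no — 2 S 0 and 2 S 1, but not 0 S 1.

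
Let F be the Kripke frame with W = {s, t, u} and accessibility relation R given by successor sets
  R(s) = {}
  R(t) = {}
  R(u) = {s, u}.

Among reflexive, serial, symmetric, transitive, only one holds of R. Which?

transitive

Reflexive: no — s is not related to itself.
Serial: no — s has no R-successor.
Symmetric: no — u R s but not s R u.
Transitive: yes — every two-step R-path is closed by a direct edge.
Only transitive holds.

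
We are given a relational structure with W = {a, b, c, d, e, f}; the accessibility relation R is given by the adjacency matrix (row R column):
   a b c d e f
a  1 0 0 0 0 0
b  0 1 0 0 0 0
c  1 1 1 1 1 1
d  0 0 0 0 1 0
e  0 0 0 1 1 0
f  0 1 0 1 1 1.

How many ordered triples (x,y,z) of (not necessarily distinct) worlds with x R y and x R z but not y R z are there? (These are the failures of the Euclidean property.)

Enumerating: (c,a,b), (c,a,c), (c,a,d), (c,a,e), (c,a,f), (c,b,a), (c,b,c), (c,b,d), (c,b,e), (c,b,f), (c,d,a), (c,d,b), … and 18 more.
Total: 30.

30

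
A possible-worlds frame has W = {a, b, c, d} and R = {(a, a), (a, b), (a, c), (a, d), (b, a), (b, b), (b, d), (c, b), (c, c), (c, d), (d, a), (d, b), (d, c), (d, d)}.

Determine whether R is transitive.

No

Transitive: no — b R a and a R c, but not b R c.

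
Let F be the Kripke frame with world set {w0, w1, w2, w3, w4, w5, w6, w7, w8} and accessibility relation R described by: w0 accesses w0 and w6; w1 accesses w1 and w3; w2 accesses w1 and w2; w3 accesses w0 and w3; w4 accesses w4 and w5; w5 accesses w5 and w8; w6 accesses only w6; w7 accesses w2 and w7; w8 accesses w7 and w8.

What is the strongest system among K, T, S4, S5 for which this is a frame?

T

Reflexive (axiom T): yes — every world is R-related to itself.
Transitive (axiom 4): no — w1 R w3 and w3 R w0, but not w1 R w0.
Euclidean (axiom 5): no — w0 R w6 and w0 R w0, but not w6 R w0.
So F validates K, T; S4 would additionally require R to be transitive. The strongest is T.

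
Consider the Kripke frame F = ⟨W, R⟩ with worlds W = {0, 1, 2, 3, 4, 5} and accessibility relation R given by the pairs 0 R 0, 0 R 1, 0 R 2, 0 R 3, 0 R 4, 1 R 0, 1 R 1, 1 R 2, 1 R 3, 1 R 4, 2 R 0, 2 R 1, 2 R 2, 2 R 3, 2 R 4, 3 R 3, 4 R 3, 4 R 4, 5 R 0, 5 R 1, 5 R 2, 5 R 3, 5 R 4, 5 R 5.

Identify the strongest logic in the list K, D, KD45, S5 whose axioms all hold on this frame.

Serial (axiom D): yes — every world has a successor (e.g. 0 R 0).
Euclidean (axiom 5): no — 0 R 3 and 0 R 1, but not 3 R 1.
Transitive (axiom 4): yes — every two-step R-path is closed by a direct edge.
Reflexive (axiom T): yes — every world is R-related to itself.
So F validates K, D; KD45 would additionally require R to be Euclidean. The strongest is D.

D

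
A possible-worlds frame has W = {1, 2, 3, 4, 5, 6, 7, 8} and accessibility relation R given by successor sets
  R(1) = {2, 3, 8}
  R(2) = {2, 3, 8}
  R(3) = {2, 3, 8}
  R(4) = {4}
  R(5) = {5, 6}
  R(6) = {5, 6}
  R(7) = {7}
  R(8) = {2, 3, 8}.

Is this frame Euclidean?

Yes

Euclidean: yes — any two successors of a common world are R-related.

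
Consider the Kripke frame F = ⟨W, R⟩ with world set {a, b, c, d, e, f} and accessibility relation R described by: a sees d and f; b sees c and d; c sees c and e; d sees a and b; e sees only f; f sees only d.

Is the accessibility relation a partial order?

Reflexive: no — a is not related to itself.
Transitive: no — a R d and d R b, but not a R b.
Antisymmetric: no — a R d and d R a with a ≠ d.
So R is not a partial order.

No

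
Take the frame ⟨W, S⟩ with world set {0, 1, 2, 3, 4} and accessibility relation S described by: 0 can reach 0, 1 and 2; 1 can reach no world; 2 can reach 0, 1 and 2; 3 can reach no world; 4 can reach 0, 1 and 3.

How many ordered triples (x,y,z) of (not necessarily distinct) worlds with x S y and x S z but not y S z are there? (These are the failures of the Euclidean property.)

13

Enumerating: (0,1,0), (0,1,1), (0,1,2), (2,1,0), (2,1,1), (2,1,2), (4,0,3), (4,1,0), (4,1,1), (4,1,3), (4,3,0), (4,3,1), (4,3,3).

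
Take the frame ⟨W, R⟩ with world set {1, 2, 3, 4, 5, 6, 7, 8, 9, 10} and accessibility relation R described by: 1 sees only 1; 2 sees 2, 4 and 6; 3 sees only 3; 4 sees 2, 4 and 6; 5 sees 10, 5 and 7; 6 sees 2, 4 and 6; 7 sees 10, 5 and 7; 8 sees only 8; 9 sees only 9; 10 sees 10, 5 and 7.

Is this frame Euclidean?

Euclidean: yes — any two successors of a common world are R-related.

Yes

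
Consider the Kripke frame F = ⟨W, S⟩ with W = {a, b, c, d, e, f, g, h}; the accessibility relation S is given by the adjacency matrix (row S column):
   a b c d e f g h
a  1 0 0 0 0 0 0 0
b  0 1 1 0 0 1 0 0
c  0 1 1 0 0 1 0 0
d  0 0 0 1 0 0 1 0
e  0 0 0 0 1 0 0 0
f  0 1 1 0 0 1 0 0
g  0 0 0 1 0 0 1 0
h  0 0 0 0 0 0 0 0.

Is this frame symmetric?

Symmetric: yes — every pair in S has its reverse in S.

Yes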